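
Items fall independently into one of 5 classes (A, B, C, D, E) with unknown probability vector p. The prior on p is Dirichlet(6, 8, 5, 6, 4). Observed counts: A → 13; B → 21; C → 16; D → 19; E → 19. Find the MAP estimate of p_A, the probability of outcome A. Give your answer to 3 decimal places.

MAP estimate of p_A = 0.161

The posterior is Dirichlet(αᵢ + nᵢ) = Dirichlet(19, 29, 21, 25, 23).
For a Dirichlet(a₁,…,a_K) with all aᵢ > 1, the mode has j-th component (aⱼ − 1)/(Σaᵢ − K).
Here Σaᵢ = 117 and K = 5, so p_A = (19 − 1)/(117 − 5) = 18/112 ≈ 0.161.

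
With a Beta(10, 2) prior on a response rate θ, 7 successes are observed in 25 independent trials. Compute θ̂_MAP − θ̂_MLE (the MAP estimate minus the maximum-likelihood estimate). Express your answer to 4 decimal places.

Posterior is Beta(17, 20); MAP = (17−1)/(37−2) = 16/35 ≈ 0.45714.
MLE ignores the prior: θ̂_MLE = k/n = 7/25 ≈ 0.28000.
Difference = 16/35 − 7/25 = 31/175 ≈ 0.1771.

MAP − MLE = 0.1771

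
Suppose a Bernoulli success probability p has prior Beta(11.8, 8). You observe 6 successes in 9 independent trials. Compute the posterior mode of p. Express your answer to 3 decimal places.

Prior: Beta(11.8, 8).
Data: 6 successes in 9 trials. The binomial likelihood contributes p^6(1−p)^3, so the posterior is Beta(11.8+6, 8+3) = Beta(17.8, 11).
For Beta(a, b) with a, b > 1 the mode is (a−1)/(a+b−2) = 16.8/26.8 ≈ 0.627.

p̂_MAP = 0.627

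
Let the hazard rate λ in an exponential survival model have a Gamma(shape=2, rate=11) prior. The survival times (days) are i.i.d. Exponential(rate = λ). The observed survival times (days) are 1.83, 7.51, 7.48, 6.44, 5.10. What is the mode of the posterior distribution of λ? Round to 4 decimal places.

λ̂_MAP = 0.1524

The Exponential(rate=λ) likelihood is ∝ λ^n e^(−λΣtᵢ). Here n = 5 and Σtᵢ = 1.83 + 7.51 + 7.48 + 6.44 + 5.10 = 28.36.
Posterior ∝ λe^(−11λ) · λ^5e^(−28.36λ) = λ^6e^(−39.36λ), i.e. Gamma(7, 39.36).
Mode = (a−1)/b = 6/39.36 ≈ 0.1524.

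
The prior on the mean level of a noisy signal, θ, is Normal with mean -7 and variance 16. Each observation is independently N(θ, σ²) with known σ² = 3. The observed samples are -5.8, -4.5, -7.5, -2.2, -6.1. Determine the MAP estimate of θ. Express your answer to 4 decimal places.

n = 5; x̄ = ((-5.8) + (-4.5) + (-7.5) + (-2.2) + (-6.1))/5 = -26.1/5 = -5.22.
For a Normal prior and Normal likelihood with known variance, the posterior is Normal; its mode equals its mean, the precision-weighted average.
Prior precision 1/σ₀² = 1/16 = 0.0625; data precision n/σ² = 5/3.
θ̂ = (0.0625·(-7) + (5/3)·(-5.22)) / (0.0625 + 5/3) = (-9.1375)/(83/48) = -2193/415 ≈ -5.2843.

θ̂_MAP = -5.2843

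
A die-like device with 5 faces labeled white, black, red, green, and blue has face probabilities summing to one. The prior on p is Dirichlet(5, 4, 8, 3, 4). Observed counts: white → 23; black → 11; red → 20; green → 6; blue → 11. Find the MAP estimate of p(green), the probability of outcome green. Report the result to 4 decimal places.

The posterior is Dirichlet(αᵢ + nᵢ) = Dirichlet(28, 15, 28, 9, 15).
For a Dirichlet(a₁,…,a_K) with all aᵢ > 1, the mode has j-th component (aⱼ − 1)/(Σaᵢ − K).
Here Σaᵢ = 95 and K = 5, so p(green) = (9 − 1)/(95 − 5) = 8/90 ≈ 0.0889.

MAP estimate of p(green) = 0.0889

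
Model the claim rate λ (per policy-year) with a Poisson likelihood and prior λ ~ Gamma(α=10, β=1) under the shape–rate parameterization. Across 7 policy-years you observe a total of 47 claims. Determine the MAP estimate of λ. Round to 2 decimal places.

λ̂_MAP = 7.00

Σxᵢ = 47, n = 7.
Posterior ∝ λ^9e^(−1λ) · λ^47e^(−7λ) = λ^56e^(−8λ), i.e. Gamma(shape=57, rate=8).
The mode of a Gamma(a, b) with a ≥ 1 (shape–rate) is (a−1)/b = 56/8 ≈ 7.00.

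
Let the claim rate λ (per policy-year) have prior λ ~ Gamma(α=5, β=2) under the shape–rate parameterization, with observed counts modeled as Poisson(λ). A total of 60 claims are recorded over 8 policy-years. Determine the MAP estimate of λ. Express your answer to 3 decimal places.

λ̂_MAP = 6.400

Σxᵢ = 60, n = 8.
Posterior ∝ λ^4e^(−2λ) · λ^60e^(−8λ) = λ^64e^(−10λ), i.e. Gamma(shape=65, rate=10).
The mode of a Gamma(a, b) with a ≥ 1 (shape–rate) is (a−1)/b = 64/10 ≈ 6.400.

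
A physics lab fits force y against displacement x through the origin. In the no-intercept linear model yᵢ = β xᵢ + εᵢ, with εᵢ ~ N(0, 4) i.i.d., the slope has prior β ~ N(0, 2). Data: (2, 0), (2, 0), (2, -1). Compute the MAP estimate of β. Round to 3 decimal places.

log p(β | y) = −Σ(yᵢ − βxᵢ)²/(2·4) − β²/(2·2) + const.
Setting the derivative to zero: Σxᵢ(yᵢ − βxᵢ)/4 − β/2 = 0, so β = Σxᵢyᵢ / (Σxᵢ² + σ²/τ²).
Σxᵢyᵢ = 2·0 + 2·0 + 2·(-1) = -2; Σxᵢ² = 12; σ²/τ² = 2.
β̂_MAP = -2 / (12 + 2) = (-2)/14 ≈ -0.143.

β̂_MAP = -0.143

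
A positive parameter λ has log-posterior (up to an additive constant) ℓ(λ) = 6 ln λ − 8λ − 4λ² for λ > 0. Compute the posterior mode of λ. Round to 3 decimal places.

λ̂_MAP = 0.500

ℓ'(λ) = 6/λ − 8 − 8λ. Setting this to zero and multiplying by λ: 8λ² + 8λ − 6 = 0.
λ = (−8 + √(8² + 4·8·6)) / (2·8) = (−8 + √256) / 16 = (−8 + 16)/16 = 1/2.
ℓ''(λ) = −6/λ² − 8 < 0, confirming a maximum.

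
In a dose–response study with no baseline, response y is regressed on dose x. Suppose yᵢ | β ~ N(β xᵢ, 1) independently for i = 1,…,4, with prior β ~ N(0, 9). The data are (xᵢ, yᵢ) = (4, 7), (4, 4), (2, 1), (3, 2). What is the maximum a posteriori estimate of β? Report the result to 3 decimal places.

log p(β | y) = −Σ(yᵢ − βxᵢ)²/(2·1) − β²/(2·9) + const.
Setting the derivative to zero: Σxᵢ(yᵢ − βxᵢ)/1 − β/9 = 0, so β = Σxᵢyᵢ / (Σxᵢ² + σ²/τ²).
Σxᵢyᵢ = 4·7 + 4·4 + 2·1 + 3·2 = 52; Σxᵢ² = 45; σ²/τ² = 1/9.
β̂_MAP = 52 / (45 + 1/9) = 52/(406/9) = 234/203 ≈ 1.153.

β̂_MAP = 1.153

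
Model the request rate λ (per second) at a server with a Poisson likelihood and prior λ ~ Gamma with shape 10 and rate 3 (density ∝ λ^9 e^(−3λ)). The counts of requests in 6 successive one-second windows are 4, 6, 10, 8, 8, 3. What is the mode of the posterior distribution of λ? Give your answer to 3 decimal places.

λ̂_MAP = 5.333

Σxᵢ = 4+6+10+8+8+3 = 39, with n = 6.
Posterior ∝ λ^9e^(−3λ) · λ^39e^(−6λ) = λ^48e^(−9λ), i.e. Gamma(shape=49, rate=9).
The mode of a Gamma(a, b) with a ≥ 1 (shape–rate) is (a−1)/b = 48/9 ≈ 5.333.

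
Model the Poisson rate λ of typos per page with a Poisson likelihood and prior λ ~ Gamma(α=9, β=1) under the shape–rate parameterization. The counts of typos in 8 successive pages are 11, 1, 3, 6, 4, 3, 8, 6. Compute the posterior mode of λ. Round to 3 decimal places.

λ̂_MAP = 5.556

Σxᵢ = 11+1+3+6+4+3+8+6 = 42, with n = 8.
Posterior ∝ λ^8e^(−1λ) · λ^42e^(−8λ) = λ^50e^(−9λ), i.e. Gamma(shape=51, rate=9).
The mode of a Gamma(a, b) with a ≥ 1 (shape–rate) is (a−1)/b = 50/9 ≈ 5.556.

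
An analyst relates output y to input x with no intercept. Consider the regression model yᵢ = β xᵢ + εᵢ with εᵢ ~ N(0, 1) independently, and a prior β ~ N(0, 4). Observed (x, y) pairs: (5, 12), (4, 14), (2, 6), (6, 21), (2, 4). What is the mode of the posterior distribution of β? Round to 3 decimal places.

log p(β | y) = −Σ(yᵢ − βxᵢ)²/(2·1) − β²/(2·4) + const.
Setting the derivative to zero: Σxᵢ(yᵢ − βxᵢ)/1 − β/4 = 0, so β = Σxᵢyᵢ / (Σxᵢ² + σ²/τ²).
Σxᵢyᵢ = 5·12 + 4·14 + 2·6 + 6·21 + 2·4 = 262; Σxᵢ² = 85; σ²/τ² = 0.25.
β̂_MAP = 262 / (85 + 0.25) = 262/85.25 ≈ 3.073.

β̂_MAP = 3.073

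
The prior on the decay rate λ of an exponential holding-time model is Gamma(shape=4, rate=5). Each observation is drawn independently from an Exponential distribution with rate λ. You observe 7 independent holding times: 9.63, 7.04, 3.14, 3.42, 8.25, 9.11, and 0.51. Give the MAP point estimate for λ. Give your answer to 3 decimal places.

λ̂_MAP = 0.217

The Exponential(rate=λ) likelihood is ∝ λ^n e^(−λΣtᵢ). Here n = 7 and Σtᵢ = 9.63 + 7.04 + 3.14 + 3.42 + 8.25 + 9.11 + 0.51 = 41.10.
Posterior ∝ λ^3e^(−5λ) · λ^7e^(−41.10λ) = λ^10e^(−46.10λ), i.e. Gamma(11, 46.10).
Mode = (a−1)/b = 10/46.10 ≈ 0.217.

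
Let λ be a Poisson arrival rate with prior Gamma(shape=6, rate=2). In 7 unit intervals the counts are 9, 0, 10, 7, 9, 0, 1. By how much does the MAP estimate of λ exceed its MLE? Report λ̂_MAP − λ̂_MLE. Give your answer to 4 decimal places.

MAP − MLE = -0.5873

Σxᵢ = 36. Posterior is Gamma(42, 9); MAP = (42−1)/9 = 41/9 ≈ 4.55556.
MLE = x̄ = 36/7 ≈ 5.14286.
Difference = 41/9 − 36/7 = -37/63 ≈ -0.5873.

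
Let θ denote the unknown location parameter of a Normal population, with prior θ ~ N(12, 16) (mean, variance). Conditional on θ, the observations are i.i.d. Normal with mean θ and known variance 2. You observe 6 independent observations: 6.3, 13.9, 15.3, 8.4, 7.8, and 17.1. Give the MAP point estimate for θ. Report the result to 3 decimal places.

n = 6; x̄ = (6.3 + 13.9 + 15.3 + 8.4 + 7.8 + 17.1)/6 = 68.8/6 = 172/15 ≈ 11.4667.
For a Normal prior and Normal likelihood with known variance, the posterior is Normal; its mode equals its mean, the precision-weighted average.
Prior precision 1/σ₀² = 1/16 = 0.0625; data precision n/σ² = 6/2 = 3.
θ̂ = (0.0625·12 + 3·(172/15)) / (0.0625 + 3) = 35.15/3.0625 = 2812/245 ≈ 11.478.

θ̂_MAP = 11.478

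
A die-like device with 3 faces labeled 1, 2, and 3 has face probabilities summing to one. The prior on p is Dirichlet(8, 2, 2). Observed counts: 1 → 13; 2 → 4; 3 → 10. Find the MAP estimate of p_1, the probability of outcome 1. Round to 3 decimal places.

The posterior is Dirichlet(αᵢ + nᵢ) = Dirichlet(21, 6, 12).
For a Dirichlet(a₁,…,a_K) with all aᵢ > 1, the mode has j-th component (aⱼ − 1)/(Σaᵢ − K).
Here Σaᵢ = 39 and K = 3, so p_1 = (21 − 1)/(39 − 3) = 20/36 ≈ 0.556.

MAP estimate: 0.556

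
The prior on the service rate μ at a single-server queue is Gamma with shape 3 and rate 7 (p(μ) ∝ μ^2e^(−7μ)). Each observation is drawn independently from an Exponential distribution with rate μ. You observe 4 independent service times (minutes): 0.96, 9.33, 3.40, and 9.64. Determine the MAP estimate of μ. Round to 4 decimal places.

μ̂_MAP = 0.1978

The Exponential(rate=μ) likelihood is ∝ μ^n e^(−μΣtᵢ). Here n = 4 and Σtᵢ = 0.96 + 9.33 + 3.40 + 9.64 = 23.33.
Posterior ∝ μ^2e^(−7μ) · μ^4e^(−23.33μ) = μ^6e^(−30.33μ), i.e. Gamma(7, 30.33).
Mode = (a−1)/b = 6/30.33 ≈ 0.1978.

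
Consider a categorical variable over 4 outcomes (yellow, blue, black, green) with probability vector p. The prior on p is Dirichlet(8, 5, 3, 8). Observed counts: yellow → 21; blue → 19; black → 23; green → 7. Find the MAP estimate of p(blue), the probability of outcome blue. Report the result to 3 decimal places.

The posterior is Dirichlet(αᵢ + nᵢ) = Dirichlet(29, 24, 26, 15).
For a Dirichlet(a₁,…,a_K) with all aᵢ > 1, the mode has j-th component (aⱼ − 1)/(Σaᵢ − K).
Here Σaᵢ = 94 and K = 4, so p(blue) = (24 − 1)/(94 − 4) = 23/90 ≈ 0.256.

MAP estimate of p(blue) = 0.256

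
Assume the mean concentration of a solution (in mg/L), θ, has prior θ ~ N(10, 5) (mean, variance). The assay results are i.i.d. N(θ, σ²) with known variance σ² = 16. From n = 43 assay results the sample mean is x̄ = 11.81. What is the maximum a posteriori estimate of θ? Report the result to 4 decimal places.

n = 43, x̄ = 11.81.
For a Normal prior and Normal likelihood with known variance, the posterior is Normal; its mode equals its mean, the precision-weighted average.
Prior precision 1/σ₀² = 1/5 = 0.2; data precision n/σ² = 43/16 = 2.6875.
θ̂ = (0.2·10 + 2.6875·11.81) / (0.2 + 2.6875) = 33.739375/2.8875 = 53983/4620 ≈ 11.6846.

θ̂_MAP = 11.6846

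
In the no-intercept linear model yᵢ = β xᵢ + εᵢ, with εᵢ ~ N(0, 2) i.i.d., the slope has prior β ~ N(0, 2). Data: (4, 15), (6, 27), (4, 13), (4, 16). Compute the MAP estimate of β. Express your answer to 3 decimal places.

β̂_MAP = 3.976

log p(β | y) = −Σ(yᵢ − βxᵢ)²/(2·2) − β²/(2·2) + const.
Setting the derivative to zero: Σxᵢ(yᵢ − βxᵢ)/2 − β/2 = 0, so β = Σxᵢyᵢ / (Σxᵢ² + σ²/τ²).
Σxᵢyᵢ = 4·15 + 6·27 + 4·13 + 4·16 = 338; Σxᵢ² = 84; σ²/τ² = 1.
β̂_MAP = 338 / (84 + 1) = 338/85 ≈ 3.976.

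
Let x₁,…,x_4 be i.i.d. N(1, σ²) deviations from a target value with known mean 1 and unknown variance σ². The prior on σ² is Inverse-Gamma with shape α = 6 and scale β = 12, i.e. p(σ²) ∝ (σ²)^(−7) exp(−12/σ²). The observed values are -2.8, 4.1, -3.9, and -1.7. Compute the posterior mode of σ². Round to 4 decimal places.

σ̂²_MAP = 4.4083

Sum of squared deviations about the known mean: SS = (-2.8−1)² + (4.1−1)² + (-3.9−1)² + (-1.7−1)² = 55.35.
The Normal likelihood contributes (σ²)^(−n/2) exp(−SS/(2σ²)), so the posterior is Inverse-Gamma(α + n/2, β + SS/2) = Inverse-Gamma(8, 39.675).
The mode of Inverse-Gamma(a, b) is b/(a+1) = 39.675/9 ≈ 4.4083.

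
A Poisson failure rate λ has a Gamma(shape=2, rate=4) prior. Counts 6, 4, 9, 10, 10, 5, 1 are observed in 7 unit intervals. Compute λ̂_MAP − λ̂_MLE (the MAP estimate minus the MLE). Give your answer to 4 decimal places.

Σxᵢ = 45. Posterior is Gamma(47, 11); MAP = (47−1)/11 = 46/11 ≈ 4.18182.
MLE = x̄ = 45/7 ≈ 6.42857.
Difference = 46/11 − 45/7 = -173/77 ≈ -2.2468.

MAP − MLE = -2.2468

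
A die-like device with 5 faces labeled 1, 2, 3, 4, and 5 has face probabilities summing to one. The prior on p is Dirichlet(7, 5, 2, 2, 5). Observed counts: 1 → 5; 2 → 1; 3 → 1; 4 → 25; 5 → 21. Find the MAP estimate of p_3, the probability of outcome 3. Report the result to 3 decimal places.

The posterior is Dirichlet(αᵢ + nᵢ) = Dirichlet(12, 6, 3, 27, 26).
For a Dirichlet(a₁,…,a_K) with all aᵢ > 1, the mode has j-th component (aⱼ − 1)/(Σaᵢ − K).
Here Σaᵢ = 74 and K = 5, so p_3 = (3 − 1)/(74 − 5) = 2/69 ≈ 0.029.

MAP estimate: 0.029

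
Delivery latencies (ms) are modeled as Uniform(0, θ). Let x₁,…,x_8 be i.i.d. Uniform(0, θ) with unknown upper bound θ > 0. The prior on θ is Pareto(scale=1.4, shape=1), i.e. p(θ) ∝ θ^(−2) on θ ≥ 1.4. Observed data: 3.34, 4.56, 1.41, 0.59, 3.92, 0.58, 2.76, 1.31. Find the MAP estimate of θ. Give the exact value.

The Uniform(0, θ) likelihood is θ^(−n) for θ ≥ max(xᵢ), zero otherwise. Here max(xᵢ) = 4.56.
Posterior ∝ θ^(−2) · θ^(−8) = θ^(−10) on θ ≥ max(1.4, 4.56) = 4.56.
This density is strictly decreasing in θ, so the posterior mode lies at the lower boundary of the support.

θ̂_MAP = 4.56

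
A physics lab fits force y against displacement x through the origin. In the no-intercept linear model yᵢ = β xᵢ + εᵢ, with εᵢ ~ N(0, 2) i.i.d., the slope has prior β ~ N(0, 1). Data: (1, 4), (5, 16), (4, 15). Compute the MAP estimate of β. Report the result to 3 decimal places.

log p(β | y) = −Σ(yᵢ − βxᵢ)²/(2·2) − β²/(2·1) + const.
Setting the derivative to zero: Σxᵢ(yᵢ − βxᵢ)/2 − β/1 = 0, so β = Σxᵢyᵢ / (Σxᵢ² + σ²/τ²).
Σxᵢyᵢ = 1·4 + 5·16 + 4·15 = 144; Σxᵢ² = 42; σ²/τ² = 2.
β̂_MAP = 144 / (42 + 2) = 144/44 ≈ 3.273.

β̂_MAP = 3.273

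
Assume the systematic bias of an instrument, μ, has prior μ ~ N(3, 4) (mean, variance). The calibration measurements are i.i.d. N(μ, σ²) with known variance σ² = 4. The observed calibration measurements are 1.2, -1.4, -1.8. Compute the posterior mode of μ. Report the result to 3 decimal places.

n = 3; x̄ = (1.2 + (-1.4) + (-1.8))/3 = -2/3 = -2/3 ≈ -0.6667.
For a Normal prior and Normal likelihood with known variance, the posterior is Normal; its mode equals its mean, the precision-weighted average.
Prior precision 1/σ₀² = 1/4 = 0.25; data precision n/σ² = 3/4 = 0.75.
μ̂ = (0.25·3 + 0.75·(-2/3)) / (0.25 + 0.75) = 0.25/1 = 0.250.

μ̂_MAP = 0.250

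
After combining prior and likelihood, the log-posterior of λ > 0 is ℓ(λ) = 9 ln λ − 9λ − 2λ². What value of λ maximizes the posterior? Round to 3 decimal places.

ℓ'(λ) = 9/λ − 9 − 4λ. Setting this to zero and multiplying by λ: 4λ² + 9λ − 9 = 0.
λ = (−9 + √(9² + 4·4·9)) / (2·4) = (−9 + √225) / 8 = (−9 + 15)/8 = 3/4.
ℓ''(λ) = −9/λ² − 4 < 0, confirming a maximum.

λ̂_MAP = 0.750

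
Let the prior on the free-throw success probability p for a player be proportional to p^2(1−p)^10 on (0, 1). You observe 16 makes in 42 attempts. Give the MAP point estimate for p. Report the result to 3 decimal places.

The prior density ∝ p^2(1−p)^10 is the kernel of Beta(3, 11).
Data: 16 successes in 42 trials. The binomial likelihood contributes p^16(1−p)^26, so the posterior is Beta(3+16, 11+26) = Beta(19, 37).
For Beta(a, b) with a, b > 1 the mode is (a−1)/(a+b−2) = 18/54 ≈ 0.333.

p̂_MAP = 0.333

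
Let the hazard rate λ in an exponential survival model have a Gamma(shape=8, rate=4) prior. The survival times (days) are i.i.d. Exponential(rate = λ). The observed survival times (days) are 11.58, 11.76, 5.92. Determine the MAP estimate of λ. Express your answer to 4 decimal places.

The Exponential(rate=λ) likelihood is ∝ λ^n e^(−λΣtᵢ). Here n = 3 and Σtᵢ = 11.58 + 11.76 + 5.92 = 29.26.
Posterior ∝ λ^7e^(−4λ) · λ^3e^(−29.26λ) = λ^10e^(−33.26λ), i.e. Gamma(11, 33.26).
Mode = (a−1)/b = 10/33.26 ≈ 0.3007.

λ̂_MAP = 0.3007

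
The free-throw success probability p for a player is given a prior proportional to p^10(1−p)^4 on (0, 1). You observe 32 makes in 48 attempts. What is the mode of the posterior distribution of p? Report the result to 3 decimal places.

p̂_MAP = 0.677

The prior density ∝ p^10(1−p)^4 is the kernel of Beta(11, 5).
Data: 32 successes in 48 trials. The binomial likelihood contributes p^32(1−p)^16, so the posterior is Beta(11+32, 5+16) = Beta(43, 21).
For Beta(a, b) with a, b > 1 the mode is (a−1)/(a+b−2) = 42/62 ≈ 0.677.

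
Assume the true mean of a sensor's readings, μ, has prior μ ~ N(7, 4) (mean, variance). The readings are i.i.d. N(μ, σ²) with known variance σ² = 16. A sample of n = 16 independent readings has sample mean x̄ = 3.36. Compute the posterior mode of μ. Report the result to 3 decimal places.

n = 16, x̄ = 3.36.
For a Normal prior and Normal likelihood with known variance, the posterior is Normal; its mode equals its mean, the precision-weighted average.
Prior precision 1/σ₀² = 1/4 = 0.25; data precision n/σ² = 16/16 = 1.
μ̂ = (0.25·7 + 1·3.36) / (0.25 + 1) = 5.11/1.25 = 4.088.

μ̂_MAP = 4.088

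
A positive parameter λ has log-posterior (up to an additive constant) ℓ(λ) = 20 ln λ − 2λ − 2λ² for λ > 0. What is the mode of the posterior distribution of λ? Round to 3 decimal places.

λ̂_MAP = 2.000

ℓ'(λ) = 20/λ − 2 − 4λ. Setting this to zero and multiplying by λ: 4λ² + 2λ − 20 = 0.
λ = (−2 + √(2² + 4·4·20)) / (2·4) = (−2 + √324) / 8 = (−2 + 18)/8 = 2.
ℓ''(λ) = −20/λ² − 4 < 0, confirming a maximum.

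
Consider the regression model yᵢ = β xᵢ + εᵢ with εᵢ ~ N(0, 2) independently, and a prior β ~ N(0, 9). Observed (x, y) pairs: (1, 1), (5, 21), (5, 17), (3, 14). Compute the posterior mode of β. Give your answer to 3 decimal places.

β̂_MAP = 3.869

log p(β | y) = −Σ(yᵢ − βxᵢ)²/(2·2) − β²/(2·9) + const.
Setting the derivative to zero: Σxᵢ(yᵢ − βxᵢ)/2 − β/9 = 0, so β = Σxᵢyᵢ / (Σxᵢ² + σ²/τ²).
Σxᵢyᵢ = 1·1 + 5·21 + 5·17 + 3·14 = 233; Σxᵢ² = 60; σ²/τ² = 2/9.
β̂_MAP = 233 / (60 + 2/9) = 233/(542/9) = 2097/542 ≈ 3.869.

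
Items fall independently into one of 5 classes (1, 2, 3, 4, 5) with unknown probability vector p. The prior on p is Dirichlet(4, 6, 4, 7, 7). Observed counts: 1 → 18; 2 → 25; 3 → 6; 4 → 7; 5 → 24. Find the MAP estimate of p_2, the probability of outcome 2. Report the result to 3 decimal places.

The posterior is Dirichlet(αᵢ + nᵢ) = Dirichlet(22, 31, 10, 14, 31).
For a Dirichlet(a₁,…,a_K) with all aᵢ > 1, the mode has j-th component (aⱼ − 1)/(Σaᵢ − K).
Here Σaᵢ = 108 and K = 5, so p_2 = (31 − 1)/(108 − 5) = 30/103 ≈ 0.291.

MAP estimate: 0.291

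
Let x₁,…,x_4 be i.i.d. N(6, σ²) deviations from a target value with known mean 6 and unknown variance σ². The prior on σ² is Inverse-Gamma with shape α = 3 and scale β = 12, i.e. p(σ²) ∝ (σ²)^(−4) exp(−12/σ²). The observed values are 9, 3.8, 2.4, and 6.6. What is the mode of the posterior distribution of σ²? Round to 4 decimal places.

σ̂²_MAP = 4.2633

Sum of squared deviations about the known mean: SS = (9−6)² + (3.8−6)² + (2.4−6)² + (6.6−6)² = 27.16.
The Normal likelihood contributes (σ²)^(−n/2) exp(−SS/(2σ²)), so the posterior is Inverse-Gamma(α + n/2, β + SS/2) = Inverse-Gamma(5, 25.58).
The mode of Inverse-Gamma(a, b) is b/(a+1) = 25.58/6 ≈ 4.2633.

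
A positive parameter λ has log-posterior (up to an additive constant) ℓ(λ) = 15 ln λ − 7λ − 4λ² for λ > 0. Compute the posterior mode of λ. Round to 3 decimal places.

ℓ'(λ) = 15/λ − 7 − 8λ. Setting this to zero and multiplying by λ: 8λ² + 7λ − 15 = 0.
λ = (−7 + √(7² + 4·8·15)) / (2·8) = (−7 + √529) / 16 = (−7 + 23)/16 = 1.
ℓ''(λ) = −15/λ² − 8 < 0, confirming a maximum.

λ̂_MAP = 1.000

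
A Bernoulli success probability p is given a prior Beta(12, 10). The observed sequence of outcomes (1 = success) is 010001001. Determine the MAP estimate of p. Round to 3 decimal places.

p̂_MAP = 0.483

Prior: Beta(12, 10).
Data: 3 successes in 9 trials (from the sequence). The binomial likelihood contributes p^3(1−p)^6, so the posterior is Beta(12+3, 10+6) = Beta(15, 16).
For Beta(a, b) with a, b > 1 the mode is (a−1)/(a+b−2) = 14/29 ≈ 0.483.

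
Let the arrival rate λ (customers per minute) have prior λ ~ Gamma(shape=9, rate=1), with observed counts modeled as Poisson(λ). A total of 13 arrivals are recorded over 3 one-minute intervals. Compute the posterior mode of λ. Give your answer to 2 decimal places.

Σxᵢ = 13, n = 3.
Posterior ∝ λ^8e^(−1λ) · λ^13e^(−3λ) = λ^21e^(−4λ), i.e. Gamma(shape=22, rate=4).
The mode of a Gamma(a, b) with a ≥ 1 (shape–rate) is (a−1)/b = 21/4 ≈ 5.25.

λ̂_MAP = 5.25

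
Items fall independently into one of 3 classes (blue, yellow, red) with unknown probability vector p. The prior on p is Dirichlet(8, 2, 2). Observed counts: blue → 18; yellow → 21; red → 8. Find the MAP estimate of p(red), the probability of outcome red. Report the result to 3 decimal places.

The posterior is Dirichlet(αᵢ + nᵢ) = Dirichlet(26, 23, 10).
For a Dirichlet(a₁,…,a_K) with all aᵢ > 1, the mode has j-th component (aⱼ − 1)/(Σaᵢ − K).
Here Σaᵢ = 59 and K = 3, so p(red) = (10 − 1)/(59 − 3) = 9/56 ≈ 0.161.

MAP estimate of p(red) = 0.161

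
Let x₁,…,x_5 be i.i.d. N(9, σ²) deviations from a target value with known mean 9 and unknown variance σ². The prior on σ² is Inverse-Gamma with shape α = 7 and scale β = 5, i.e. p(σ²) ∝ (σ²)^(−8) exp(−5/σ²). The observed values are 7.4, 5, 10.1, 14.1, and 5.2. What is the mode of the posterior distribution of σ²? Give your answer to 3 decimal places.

σ̂²_MAP = 3.344

Sum of squared deviations about the known mean: SS = (7.4−9)² + (5−9)² + (10.1−9)² + (14.1−9)² + (5.2−9)² = 60.22.
The Normal likelihood contributes (σ²)^(−n/2) exp(−SS/(2σ²)), so the posterior is Inverse-Gamma(α + n/2, β + SS/2) = Inverse-Gamma(9.5, 35.11).
The mode of Inverse-Gamma(a, b) is b/(a+1) = 35.11/10.5 ≈ 3.344.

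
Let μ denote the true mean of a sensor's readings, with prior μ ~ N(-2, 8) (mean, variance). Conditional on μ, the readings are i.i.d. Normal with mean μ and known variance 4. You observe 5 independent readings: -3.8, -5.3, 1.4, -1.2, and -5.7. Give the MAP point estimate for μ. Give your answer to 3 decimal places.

n = 5; x̄ = ((-3.8) + (-5.3) + 1.4 + (-1.2) + (-5.7))/5 = -14.6/5 = -2.92.
For a Normal prior and Normal likelihood with known variance, the posterior is Normal; its mode equals its mean, the precision-weighted average.
Prior precision 1/σ₀² = 1/8 = 0.125; data precision n/σ² = 5/4 = 1.25.
μ̂ = (0.125·(-2) + 1.25·(-2.92)) / (0.125 + 1.25) = (-3.9)/1.375 = -156/55 ≈ -2.836.

μ̂_MAP = -2.836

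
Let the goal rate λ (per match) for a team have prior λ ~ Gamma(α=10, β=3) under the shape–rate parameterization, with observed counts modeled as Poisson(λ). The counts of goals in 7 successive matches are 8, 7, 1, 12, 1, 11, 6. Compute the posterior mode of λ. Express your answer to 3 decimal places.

Σxᵢ = 8+7+1+12+1+11+6 = 46, with n = 7.
Posterior ∝ λ^9e^(−3λ) · λ^46e^(−7λ) = λ^55e^(−10λ), i.e. Gamma(shape=56, rate=10).
The mode of a Gamma(a, b) with a ≥ 1 (shape–rate) is (a−1)/b = 55/10 ≈ 5.500.

λ̂_MAP = 5.500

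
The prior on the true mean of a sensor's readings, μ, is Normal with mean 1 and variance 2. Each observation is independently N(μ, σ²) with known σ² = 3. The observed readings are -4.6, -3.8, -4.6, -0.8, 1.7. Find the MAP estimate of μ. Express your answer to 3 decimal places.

μ̂_MAP = -1.631

n = 5; x̄ = ((-4.6) + (-3.8) + (-4.6) + (-0.8) + 1.7)/5 = -12.1/5 = -2.42.
For a Normal prior and Normal likelihood with known variance, the posterior is Normal; its mode equals its mean, the precision-weighted average.
Prior precision 1/σ₀² = 1/2 = 0.5; data precision n/σ² = 5/3.
μ̂ = (0.5·1 + (5/3)·(-2.42)) / (0.5 + 5/3) = (-53/15)/(13/6) = -106/65 ≈ -1.631.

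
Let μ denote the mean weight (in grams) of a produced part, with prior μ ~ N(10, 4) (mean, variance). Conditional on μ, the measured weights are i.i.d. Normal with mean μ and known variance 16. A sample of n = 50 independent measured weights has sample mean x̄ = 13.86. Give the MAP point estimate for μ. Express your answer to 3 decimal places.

n = 50, x̄ = 13.86.
For a Normal prior and Normal likelihood with known variance, the posterior is Normal; its mode equals its mean, the precision-weighted average.
Prior precision 1/σ₀² = 1/4 = 0.25; data precision n/σ² = 50/16 = 3.125.
μ̂ = (0.25·10 + 3.125·13.86) / (0.25 + 3.125) = 45.8125/3.375 = 733/54 ≈ 13.574.

μ̂_MAP = 13.574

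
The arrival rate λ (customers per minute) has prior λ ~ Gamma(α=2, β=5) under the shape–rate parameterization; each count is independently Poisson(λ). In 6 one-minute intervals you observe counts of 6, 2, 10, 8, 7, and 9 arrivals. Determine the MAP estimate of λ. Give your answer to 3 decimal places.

Σxᵢ = 6+2+10+8+7+9 = 42, with n = 6.
Posterior ∝ λe^(−5λ) · λ^42e^(−6λ) = λ^43e^(−11λ), i.e. Gamma(shape=44, rate=11).
The mode of a Gamma(a, b) with a ≥ 1 (shape–rate) is (a−1)/b = 43/11 ≈ 3.909.

λ̂_MAP = 3.909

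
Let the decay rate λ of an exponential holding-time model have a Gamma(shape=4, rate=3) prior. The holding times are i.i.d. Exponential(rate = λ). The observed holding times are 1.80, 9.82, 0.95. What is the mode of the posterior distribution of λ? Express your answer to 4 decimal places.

The Exponential(rate=λ) likelihood is ∝ λ^n e^(−λΣtᵢ). Here n = 3 and Σtᵢ = 1.80 + 9.82 + 0.95 = 12.57.
Posterior ∝ λ^3e^(−3λ) · λ^3e^(−12.57λ) = λ^6e^(−15.57λ), i.e. Gamma(7, 15.57).
Mode = (a−1)/b = 6/15.57 ≈ 0.3854.

λ̂_MAP = 0.3854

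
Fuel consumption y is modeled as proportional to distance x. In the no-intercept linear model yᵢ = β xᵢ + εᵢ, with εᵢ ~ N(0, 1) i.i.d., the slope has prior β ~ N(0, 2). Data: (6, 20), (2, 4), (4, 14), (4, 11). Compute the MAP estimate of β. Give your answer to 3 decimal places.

log p(β | y) = −Σ(yᵢ − βxᵢ)²/(2·1) − β²/(2·2) + const.
Setting the derivative to zero: Σxᵢ(yᵢ − βxᵢ)/1 − β/2 = 0, so β = Σxᵢyᵢ / (Σxᵢ² + σ²/τ²).
Σxᵢyᵢ = 6·20 + 2·4 + 4·14 + 4·11 = 228; Σxᵢ² = 72; σ²/τ² = 0.5.
β̂_MAP = 228 / (72 + 0.5) = 228/72.5 ≈ 3.145.

β̂_MAP = 3.145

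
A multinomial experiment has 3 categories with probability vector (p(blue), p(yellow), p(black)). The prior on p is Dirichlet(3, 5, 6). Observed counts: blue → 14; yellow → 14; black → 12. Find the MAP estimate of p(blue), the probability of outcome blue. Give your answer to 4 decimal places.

MAP estimate of p(blue) = 0.3137

The posterior is Dirichlet(αᵢ + nᵢ) = Dirichlet(17, 19, 18).
For a Dirichlet(a₁,…,a_K) with all aᵢ > 1, the mode has j-th component (aⱼ − 1)/(Σaᵢ − K).
Here Σaᵢ = 54 and K = 3, so p(blue) = (17 − 1)/(54 − 3) = 16/51 ≈ 0.3137.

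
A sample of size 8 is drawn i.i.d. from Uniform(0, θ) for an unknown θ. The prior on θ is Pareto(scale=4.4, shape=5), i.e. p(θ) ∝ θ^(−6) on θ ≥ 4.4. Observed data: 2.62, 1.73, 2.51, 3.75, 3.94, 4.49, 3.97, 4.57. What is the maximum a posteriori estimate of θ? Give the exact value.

The Uniform(0, θ) likelihood is θ^(−n) for θ ≥ max(xᵢ), zero otherwise. Here max(xᵢ) = 4.57.
Posterior ∝ θ^(−6) · θ^(−8) = θ^(−14) on θ ≥ max(4.4, 4.57) = 4.57.
This density is strictly decreasing in θ, so the posterior mode lies at the lower boundary of the support.

θ̂_MAP = 4.57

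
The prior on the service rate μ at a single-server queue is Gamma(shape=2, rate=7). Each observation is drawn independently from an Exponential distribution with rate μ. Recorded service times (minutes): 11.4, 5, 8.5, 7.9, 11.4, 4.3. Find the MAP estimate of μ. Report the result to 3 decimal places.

The Exponential(rate=μ) likelihood is ∝ μ^n e^(−μΣtᵢ). Here n = 6 and Σtᵢ = 11.4 + 5 + 8.5 + 7.9 + 11.4 + 4.3 = 48.5.
Posterior ∝ μe^(−7μ) · μ^6e^(−48.5μ) = μ^7e^(−55.5μ), i.e. Gamma(8, 55.5).
Mode = (a−1)/b = 7/55.5 ≈ 0.126.

μ̂_MAP = 0.126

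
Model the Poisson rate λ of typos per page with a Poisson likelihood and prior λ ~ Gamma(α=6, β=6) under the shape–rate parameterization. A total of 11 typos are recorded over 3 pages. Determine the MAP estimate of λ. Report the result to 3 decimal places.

λ̂_MAP = 1.778

Σxᵢ = 11, n = 3.
Posterior ∝ λ^5e^(−6λ) · λ^11e^(−3λ) = λ^16e^(−9λ), i.e. Gamma(shape=17, rate=9).
The mode of a Gamma(a, b) with a ≥ 1 (shape–rate) is (a−1)/b = 16/9 ≈ 1.778.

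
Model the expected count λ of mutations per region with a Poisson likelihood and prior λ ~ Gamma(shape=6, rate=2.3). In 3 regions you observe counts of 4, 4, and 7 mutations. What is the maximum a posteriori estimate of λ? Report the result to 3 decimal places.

Σxᵢ = 4+4+7 = 15, with n = 3.
Posterior ∝ λ^5e^(−2.3λ) · λ^15e^(−3λ) = λ^20e^(−5.3λ), i.e. Gamma(shape=21, rate=5.3).
The mode of a Gamma(a, b) with a ≥ 1 (shape–rate) is (a−1)/b = 20/5.3 ≈ 3.774.

λ̂_MAP = 3.774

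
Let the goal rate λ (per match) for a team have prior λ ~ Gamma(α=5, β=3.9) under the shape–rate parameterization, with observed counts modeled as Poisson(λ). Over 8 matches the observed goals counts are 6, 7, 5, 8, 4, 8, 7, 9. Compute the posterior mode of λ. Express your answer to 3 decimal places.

Σxᵢ = 6+7+5+8+4+8+7+9 = 54, with n = 8.
Posterior ∝ λ^4e^(−3.9λ) · λ^54e^(−8λ) = λ^58e^(−11.9λ), i.e. Gamma(shape=59, rate=11.9).
The mode of a Gamma(a, b) with a ≥ 1 (shape–rate) is (a−1)/b = 58/11.9 ≈ 4.874.

λ̂_MAP = 4.874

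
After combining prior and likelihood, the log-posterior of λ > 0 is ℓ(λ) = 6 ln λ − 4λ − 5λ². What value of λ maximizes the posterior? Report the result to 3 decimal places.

λ̂_MAP = 0.600

ℓ'(λ) = 6/λ − 4 − 10λ. Setting this to zero and multiplying by λ: 10λ² + 4λ − 6 = 0.
λ = (−4 + √(4² + 4·10·6)) / (2·10) = (−4 + √256) / 20 = (−4 + 16)/20 = 3/5.
ℓ''(λ) = −6/λ² − 10 < 0, confirming a maximum.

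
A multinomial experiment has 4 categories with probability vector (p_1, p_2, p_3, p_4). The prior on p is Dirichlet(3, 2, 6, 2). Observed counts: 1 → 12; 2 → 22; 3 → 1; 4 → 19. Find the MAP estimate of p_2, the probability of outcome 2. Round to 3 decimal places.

MAP estimate: 0.365

The posterior is Dirichlet(αᵢ + nᵢ) = Dirichlet(15, 24, 7, 21).
For a Dirichlet(a₁,…,a_K) with all aᵢ > 1, the mode has j-th component (aⱼ − 1)/(Σaᵢ − K).
Here Σaᵢ = 67 and K = 4, so p_2 = (24 − 1)/(67 − 4) = 23/63 ≈ 0.365.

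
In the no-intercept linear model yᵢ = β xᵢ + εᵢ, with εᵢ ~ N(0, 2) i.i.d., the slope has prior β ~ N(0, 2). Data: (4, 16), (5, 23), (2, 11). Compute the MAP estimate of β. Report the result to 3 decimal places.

β̂_MAP = 4.370

log p(β | y) = −Σ(yᵢ − βxᵢ)²/(2·2) − β²/(2·2) + const.
Setting the derivative to zero: Σxᵢ(yᵢ − βxᵢ)/2 − β/2 = 0, so β = Σxᵢyᵢ / (Σxᵢ² + σ²/τ²).
Σxᵢyᵢ = 4·16 + 5·23 + 2·11 = 201; Σxᵢ² = 45; σ²/τ² = 1.
β̂_MAP = 201 / (45 + 1) = 201/46 ≈ 4.370.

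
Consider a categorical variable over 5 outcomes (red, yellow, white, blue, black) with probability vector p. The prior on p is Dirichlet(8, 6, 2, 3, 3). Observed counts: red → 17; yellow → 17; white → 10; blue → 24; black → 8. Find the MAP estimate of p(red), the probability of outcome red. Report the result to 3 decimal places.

The posterior is Dirichlet(αᵢ + nᵢ) = Dirichlet(25, 23, 12, 27, 11).
For a Dirichlet(a₁,…,a_K) with all aᵢ > 1, the mode has j-th component (aⱼ − 1)/(Σaᵢ − K).
Here Σaᵢ = 98 and K = 5, so p(red) = (25 − 1)/(98 − 5) = 24/93 ≈ 0.258.

MAP estimate of p(red) = 0.258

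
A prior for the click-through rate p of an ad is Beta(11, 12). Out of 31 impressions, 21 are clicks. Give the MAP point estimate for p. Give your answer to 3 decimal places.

p̂_MAP = 0.596

Prior: Beta(11, 12).
Data: 21 successes in 31 trials. The binomial likelihood contributes p^21(1−p)^10, so the posterior is Beta(11+21, 12+10) = Beta(32, 22).
For Beta(a, b) with a, b > 1 the mode is (a−1)/(a+b−2) = 31/52 ≈ 0.596.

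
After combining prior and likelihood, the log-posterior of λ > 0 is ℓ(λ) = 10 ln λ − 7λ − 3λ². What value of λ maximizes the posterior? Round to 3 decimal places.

λ̂_MAP = 0.833

ℓ'(λ) = 10/λ − 7 − 6λ. Setting this to zero and multiplying by λ: 6λ² + 7λ − 10 = 0.
λ = (−7 + √(7² + 4·6·10)) / (2·6) = (−7 + √289) / 12 = (−7 + 17)/12 = 5/6.
ℓ''(λ) = −10/λ² − 6 < 0, confirming a maximum.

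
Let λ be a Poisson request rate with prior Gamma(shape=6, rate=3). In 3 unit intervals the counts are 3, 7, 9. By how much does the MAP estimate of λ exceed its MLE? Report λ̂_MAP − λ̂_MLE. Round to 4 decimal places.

MAP − MLE = -2.3333

Σxᵢ = 19. Posterior is Gamma(25, 6); MAP = (25−1)/6 = 24/6 ≈ 4.00000.
MLE = x̄ = 19/3 ≈ 6.33333.
Difference = 24/6 − 19/3 = -7/3 ≈ -2.3333.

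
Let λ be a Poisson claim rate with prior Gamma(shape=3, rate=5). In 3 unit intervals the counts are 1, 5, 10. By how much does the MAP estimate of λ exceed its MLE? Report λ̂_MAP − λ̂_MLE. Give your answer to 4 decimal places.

Σxᵢ = 16. Posterior is Gamma(19, 8); MAP = (19−1)/8 = 18/8 ≈ 2.25000.
MLE = x̄ = 16/3 ≈ 5.33333.
Difference = 18/8 − 16/3 = -37/12 ≈ -3.0833.

MAP − MLE = -3.0833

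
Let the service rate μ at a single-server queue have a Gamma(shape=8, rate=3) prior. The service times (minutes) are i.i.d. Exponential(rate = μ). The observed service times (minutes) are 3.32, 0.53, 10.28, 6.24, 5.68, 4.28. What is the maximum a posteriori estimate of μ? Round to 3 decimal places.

μ̂_MAP = 0.390

The Exponential(rate=μ) likelihood is ∝ μ^n e^(−μΣtᵢ). Here n = 6 and Σtᵢ = 3.32 + 0.53 + 10.28 + 6.24 + 5.68 + 4.28 = 30.33.
Posterior ∝ μ^7e^(−3μ) · μ^6e^(−30.33μ) = μ^13e^(−33.33μ), i.e. Gamma(14, 33.33).
Mode = (a−1)/b = 13/33.33 ≈ 0.390.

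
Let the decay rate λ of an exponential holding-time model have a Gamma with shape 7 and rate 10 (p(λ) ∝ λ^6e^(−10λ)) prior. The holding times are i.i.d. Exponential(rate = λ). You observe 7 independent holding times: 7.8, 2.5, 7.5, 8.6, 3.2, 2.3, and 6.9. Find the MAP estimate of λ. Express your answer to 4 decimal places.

The Exponential(rate=λ) likelihood is ∝ λ^n e^(−λΣtᵢ). Here n = 7 and Σtᵢ = 7.8 + 2.5 + 7.5 + 8.6 + 3.2 + 2.3 + 6.9 = 38.8.
Posterior ∝ λ^6e^(−10λ) · λ^7e^(−38.8λ) = λ^13e^(−48.8λ), i.e. Gamma(14, 48.8).
Mode = (a−1)/b = 13/48.8 ≈ 0.2664.

λ̂_MAP = 0.2664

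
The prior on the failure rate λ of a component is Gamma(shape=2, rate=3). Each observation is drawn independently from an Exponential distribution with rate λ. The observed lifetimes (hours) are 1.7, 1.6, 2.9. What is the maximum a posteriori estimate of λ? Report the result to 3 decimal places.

The Exponential(rate=λ) likelihood is ∝ λ^n e^(−λΣtᵢ). Here n = 3 and Σtᵢ = 1.7 + 1.6 + 2.9 = 6.2.
Posterior ∝ λe^(−3λ) · λ^3e^(−6.2λ) = λ^4e^(−9.2λ), i.e. Gamma(5, 9.2).
Mode = (a−1)/b = 4/9.2 ≈ 0.435.

λ̂_MAP = 0.435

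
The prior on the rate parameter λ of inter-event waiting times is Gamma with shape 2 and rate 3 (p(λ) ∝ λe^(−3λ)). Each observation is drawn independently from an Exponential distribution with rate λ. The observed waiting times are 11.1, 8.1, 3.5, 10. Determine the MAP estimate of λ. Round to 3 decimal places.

λ̂_MAP = 0.140

The Exponential(rate=λ) likelihood is ∝ λ^n e^(−λΣtᵢ). Here n = 4 and Σtᵢ = 11.1 + 8.1 + 3.5 + 10 = 32.7.
Posterior ∝ λe^(−3λ) · λ^4e^(−32.7λ) = λ^5e^(−35.7λ), i.e. Gamma(6, 35.7).
Mode = (a−1)/b = 5/35.7 ≈ 0.140.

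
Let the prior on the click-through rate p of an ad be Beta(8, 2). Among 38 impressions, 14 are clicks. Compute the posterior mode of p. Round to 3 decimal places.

Prior: Beta(8, 2).
Data: 14 successes in 38 trials. The binomial likelihood contributes p^14(1−p)^24, so the posterior is Beta(8+14, 2+24) = Beta(22, 26).
For Beta(a, b) with a, b > 1 the mode is (a−1)/(a+b−2) = 21/46 ≈ 0.457.

p̂_MAP = 0.457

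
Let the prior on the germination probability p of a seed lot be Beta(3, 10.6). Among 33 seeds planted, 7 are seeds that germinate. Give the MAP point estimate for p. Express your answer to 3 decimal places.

Prior: Beta(3, 10.6).
Data: 7 successes in 33 trials. The binomial likelihood contributes p^7(1−p)^26, so the posterior is Beta(3+7, 10.6+26) = Beta(10, 36.6).
For Beta(a, b) with a, b > 1 the mode is (a−1)/(a+b−2) = 9/44.6 ≈ 0.202.

p̂_MAP = 0.202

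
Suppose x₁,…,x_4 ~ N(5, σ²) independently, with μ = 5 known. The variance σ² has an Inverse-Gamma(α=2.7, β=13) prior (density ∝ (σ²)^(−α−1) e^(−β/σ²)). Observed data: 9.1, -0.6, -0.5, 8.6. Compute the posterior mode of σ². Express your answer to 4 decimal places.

σ̂²_MAP = 10.2965

Sum of squared deviations about the known mean: SS = (9.1−5)² + (-0.6−5)² + (-0.5−5)² + (8.6−5)² = 91.38.
The Normal likelihood contributes (σ²)^(−n/2) exp(−SS/(2σ²)), so the posterior is Inverse-Gamma(α + n/2, β + SS/2) = Inverse-Gamma(4.7, 58.69).
The mode of Inverse-Gamma(a, b) is b/(a+1) = 58.69/5.7 ≈ 10.2965.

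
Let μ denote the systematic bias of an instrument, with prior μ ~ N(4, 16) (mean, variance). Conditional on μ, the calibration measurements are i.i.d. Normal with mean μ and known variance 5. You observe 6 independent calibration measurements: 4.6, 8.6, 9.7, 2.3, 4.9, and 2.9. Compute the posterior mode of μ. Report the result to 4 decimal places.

μ̂_MAP = 5.4257

n = 6; x̄ = (4.6 + 8.6 + 9.7 + 2.3 + 4.9 + 2.9)/6 = 33/6 = 5.5.
For a Normal prior and Normal likelihood with known variance, the posterior is Normal; its mode equals its mean, the precision-weighted average.
Prior precision 1/σ₀² = 1/16 = 0.0625; data precision n/σ² = 6/5 = 1.2.
μ̂ = (0.0625·4 + 1.2·5.5) / (0.0625 + 1.2) = 6.85/1.2625 = 548/101 ≈ 5.4257.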